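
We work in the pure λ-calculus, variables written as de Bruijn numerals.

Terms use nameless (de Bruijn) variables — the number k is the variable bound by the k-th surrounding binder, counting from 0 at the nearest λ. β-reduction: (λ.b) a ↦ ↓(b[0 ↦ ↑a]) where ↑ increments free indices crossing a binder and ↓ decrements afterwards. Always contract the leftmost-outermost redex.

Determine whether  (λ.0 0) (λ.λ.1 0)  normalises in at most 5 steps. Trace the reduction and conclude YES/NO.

Answer: YES — reaches normal form λ.λ.1 0 in 3 ≤ 5 steps

Derivation:
  start: (λ.0 0) (λ.λ.1 0)
  [1] (λ.λ.1 0) (λ.λ.1 0)
  [2] λ.(λ.λ.1 0) 0
  [3] λ.λ.1 0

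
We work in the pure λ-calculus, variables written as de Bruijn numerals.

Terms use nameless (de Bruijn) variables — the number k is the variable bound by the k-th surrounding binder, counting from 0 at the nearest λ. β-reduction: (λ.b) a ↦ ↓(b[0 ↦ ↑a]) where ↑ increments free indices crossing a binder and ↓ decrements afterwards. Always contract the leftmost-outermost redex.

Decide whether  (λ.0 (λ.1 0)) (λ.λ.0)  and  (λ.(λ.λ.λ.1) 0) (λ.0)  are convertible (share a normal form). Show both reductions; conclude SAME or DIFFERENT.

Answer: DIFFERENT — A ⇓ λ.0, B ⇓ λ.λ.1

Working:
Term A:
  start: (λ.0 (λ.1 0)) (λ.λ.0)
  step 1: (λ.λ.0) (λ.(λ.λ.0) 0)
  step 2: λ.0

Term B:
  start: (λ.(λ.λ.λ.1) 0) (λ.0)
  step 1: (λ.λ.λ.1) (λ.0)
  step 2: λ.λ.1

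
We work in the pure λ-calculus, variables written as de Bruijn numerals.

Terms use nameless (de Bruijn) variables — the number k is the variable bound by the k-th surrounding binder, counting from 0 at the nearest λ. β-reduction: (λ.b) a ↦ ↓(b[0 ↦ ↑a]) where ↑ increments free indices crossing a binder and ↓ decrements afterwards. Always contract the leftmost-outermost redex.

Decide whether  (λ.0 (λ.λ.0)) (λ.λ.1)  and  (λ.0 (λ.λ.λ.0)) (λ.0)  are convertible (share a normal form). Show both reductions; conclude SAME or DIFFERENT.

Answer: SAME — A ⇓ λ.λ.λ.0, B ⇓ λ.λ.λ.0

Working:
Term A:
  start: (λ.0 (λ.λ.0)) (λ.λ.1)
  [1] (λ.λ.1) (λ.λ.0)
  [2] λ.λ.λ.0

Term B:
  start: (λ.0 (λ.λ.λ.0)) (λ.0)
  [1] (λ.0) (λ.λ.λ.0)
  [2] λ.λ.λ.0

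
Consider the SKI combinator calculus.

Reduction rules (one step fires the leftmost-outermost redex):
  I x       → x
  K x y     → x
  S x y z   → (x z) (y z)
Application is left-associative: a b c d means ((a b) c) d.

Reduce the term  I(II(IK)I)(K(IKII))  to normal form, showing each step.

Answer: normal form = I  (in 5 steps)

Working:
  start: I(II(IK)I)(K(IKII))
  →1  II(IK)I(K(IKII))
  →2  I(IK)I(K(IKII))
  →3  IKI(K(IKII))
  →4  KI(K(IKII))
  →5  I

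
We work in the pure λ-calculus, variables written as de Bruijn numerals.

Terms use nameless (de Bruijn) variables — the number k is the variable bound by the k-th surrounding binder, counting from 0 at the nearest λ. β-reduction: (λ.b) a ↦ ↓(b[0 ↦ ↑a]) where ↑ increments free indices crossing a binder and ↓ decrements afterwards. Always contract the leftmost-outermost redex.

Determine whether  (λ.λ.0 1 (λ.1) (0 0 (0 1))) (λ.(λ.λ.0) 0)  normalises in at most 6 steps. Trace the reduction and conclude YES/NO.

Answer: YES — reaches normal form λ.0 (λ.λ.0) (λ.1) (0 0 (0 (λ.λ.0))) in 3 ≤ 6 steps

Derivation:
  start: (λ.λ.0 1 (λ.1) (0 0 (0 1))) (λ.(λ.λ.0) 0)
  →1  λ.0 (λ.(λ.λ.0) 0) (λ.1) (0 0 (0 (λ.(λ.λ.0) 0)))
  →2  λ.0 (λ.λ.0) (λ.1) (0 0 (0 (λ.(λ.λ.0) 0)))
  →3  λ.0 (λ.λ.0) (λ.1) (0 0 (0 (λ.λ.0)))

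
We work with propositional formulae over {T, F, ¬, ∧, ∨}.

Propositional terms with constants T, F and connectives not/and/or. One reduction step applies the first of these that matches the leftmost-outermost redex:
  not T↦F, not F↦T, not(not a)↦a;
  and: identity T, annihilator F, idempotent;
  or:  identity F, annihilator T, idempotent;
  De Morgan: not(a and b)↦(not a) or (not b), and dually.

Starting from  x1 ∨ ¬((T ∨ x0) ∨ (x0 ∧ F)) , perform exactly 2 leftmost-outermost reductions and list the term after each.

Answer: after 2 steps: x1 ∨ ((¬T ∧ ¬x0) ∧ ¬(x0 ∧ F))

Working:
  start: x1 ∨ ¬((T ∨ x0) ∨ (x0 ∧ F))
  [1] x1 ∨ (¬(T ∨ x0) ∧ ¬(x0 ∧ F))
  [2] x1 ∨ ((¬T ∧ ¬x0) ∧ ¬(x0 ∧ F))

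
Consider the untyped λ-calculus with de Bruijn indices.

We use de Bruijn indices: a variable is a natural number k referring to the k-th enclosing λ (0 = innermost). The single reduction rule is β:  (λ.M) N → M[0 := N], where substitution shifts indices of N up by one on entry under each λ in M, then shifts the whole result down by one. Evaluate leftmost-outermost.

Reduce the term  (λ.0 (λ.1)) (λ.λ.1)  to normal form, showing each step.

Answer: normal form = λ.λ.λ.λ.1  (in 2 steps)

Derivation:
  start: (λ.0 (λ.1)) (λ.λ.1)
  [1] (λ.λ.1) (λ.λ.λ.1)
  [2] λ.λ.λ.λ.1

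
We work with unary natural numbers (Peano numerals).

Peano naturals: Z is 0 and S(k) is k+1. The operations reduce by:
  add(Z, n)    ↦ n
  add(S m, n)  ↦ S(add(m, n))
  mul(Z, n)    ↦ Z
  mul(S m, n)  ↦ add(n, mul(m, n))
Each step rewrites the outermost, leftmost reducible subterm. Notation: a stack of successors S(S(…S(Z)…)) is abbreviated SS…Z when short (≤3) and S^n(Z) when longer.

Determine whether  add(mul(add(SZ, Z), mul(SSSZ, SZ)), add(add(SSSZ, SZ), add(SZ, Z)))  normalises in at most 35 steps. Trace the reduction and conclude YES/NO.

Answer: YES — reaches normal form S^8(Z) in 33 ≤ 35 steps

Reduction:
  start: add(mul(add(SZ, Z), mul(SSSZ, SZ)), add(add(SSSZ, SZ), add(SZ, Z)))
  [1] add(mul(S(add(Z, Z)), mul(SSSZ, SZ)), add(add(SSSZ, SZ), add(SZ, Z)))
  [2] add(add(mul(SSSZ, SZ), mul(add(Z, Z), mul(SSSZ, SZ))), add(add(SSSZ, SZ), add(SZ, Z)))
  [3] add(add(add(SZ, mul(SSZ, SZ)), mul(add(Z, Z), mul(SSSZ, SZ))), add(add(SSSZ, SZ), add(SZ, Z)))
  [4] add(add(S(add(Z, mul(SSZ, SZ))), mul(add(Z, Z), mul(SSSZ, SZ))), add(add(SSSZ, SZ), add(SZ, Z)))
  [5] add(S(add(add(Z, mul(SSZ, SZ)), mul(add(Z, Z), mul(SSSZ, SZ)))), add(add(SSSZ, SZ), add(SZ, Z)))
  [6] S(add(add(add(Z, mul(SSZ, SZ)), mul(add(Z, Z), mul(SSSZ, SZ))), add(add(SSSZ, SZ), add(SZ, Z))))
  [7] S(add(add(mul(SSZ, SZ), mul(add(Z, Z), mul(SSSZ, SZ))), add(add(SSSZ, SZ), add(SZ, Z))))
  [8] S(add(add(add(SZ, mul(SZ, SZ)), mul(add(Z, Z), mul(SSSZ, SZ))), add(add(SSSZ, SZ), add(SZ, Z))))
  [9] S(add(add(S(add(Z, mul(SZ, SZ))), mul(add(Z, Z), mul(SSSZ, SZ))), add(add(SSSZ, SZ), add(SZ, Z))))
  [10] S(add(S(add(add(Z, mul(SZ, SZ)), mul(add(Z, Z), mul(SSSZ, SZ)))), add(add(SSSZ, SZ), add(SZ, Z))))
  [11] S(S(add(add(add(Z, mul(SZ, SZ)), mul(add(Z, Z), mul(SSSZ, SZ))), add(add(SSSZ, SZ), add(SZ, Z)))))
  [12] S(S(add(add(mul(SZ, SZ), mul(add(Z, Z), mul(SSSZ, SZ))), add(add(SSSZ, SZ), add(SZ, Z)))))
  [13] S(S(add(add(add(SZ, mul(Z, SZ)), mul(add(Z, Z), mul(SSSZ, SZ))), add(add(SSSZ, SZ), add(SZ, Z)))))
  [14] S(S(add(add(S(add(Z, mul(Z, SZ))), mul(add(Z, Z), mul(SSSZ, SZ))), add(add(SSSZ, SZ), add(SZ, Z)))))
  [15] S(S(add(S(add(add(Z, mul(Z, SZ)), mul(add(Z, Z), mul(SSSZ, SZ)))), add(add(SSSZ, SZ), add(SZ, Z)))))
  [16] S(S(S(add(add(add(Z, mul(Z, SZ)), mul(add(Z, Z), mul(SSSZ, SZ))), add(add(SSSZ, SZ), add(SZ, Z))))))
  [17] S(S(S(add(add(mul(Z, SZ), mul(add(Z, Z), mul(SSSZ, SZ))), add(add(SSSZ, SZ), add(SZ, Z))))))
  [18] S(S(S(add(add(Z, mul(add(Z, Z), mul(SSSZ, SZ))), add(add(SSSZ, SZ), add(SZ, Z))))))
  [19] S(S(S(add(mul(add(Z, Z), mul(SSSZ, SZ)), add(add(SSSZ, SZ), add(SZ, Z))))))
  [20] S(S(S(add(mul(Z, mul(SSSZ, SZ)), add(add(SSSZ, SZ), add(SZ, Z))))))
  [21] S(S(S(add(Z, add(add(SSSZ, SZ), add(SZ, Z))))))
  [22] S(S(S(add(add(SSSZ, SZ), add(SZ, Z)))))
  [23] S(S(S(add(S(add(SSZ, SZ)), add(SZ, Z)))))
  [24] S(S(S(S(add(add(SSZ, SZ), add(SZ, Z))))))
  [25] S(S(S(S(add(S(add(SZ, SZ)), add(SZ, Z))))))
  [26] S(S(S(S(S(add(add(SZ, SZ), add(SZ, Z)))))))
  [27] S(S(S(S(S(add(S(add(Z, SZ)), add(SZ, Z)))))))
  [28] S(S(S(S(S(S(add(add(Z, SZ), add(SZ, Z))))))))
  [29] S(S(S(S(S(S(add(SZ, add(SZ, Z))))))))
  [30] S(S(S(S(S(S(S(add(Z, add(SZ, Z)))))))))
  [31] S(S(S(S(S(S(S(add(SZ, Z))))))))
  [32] S(S(S(S(S(S(S(S(add(Z, Z)))))))))
  [33] S^8(Z)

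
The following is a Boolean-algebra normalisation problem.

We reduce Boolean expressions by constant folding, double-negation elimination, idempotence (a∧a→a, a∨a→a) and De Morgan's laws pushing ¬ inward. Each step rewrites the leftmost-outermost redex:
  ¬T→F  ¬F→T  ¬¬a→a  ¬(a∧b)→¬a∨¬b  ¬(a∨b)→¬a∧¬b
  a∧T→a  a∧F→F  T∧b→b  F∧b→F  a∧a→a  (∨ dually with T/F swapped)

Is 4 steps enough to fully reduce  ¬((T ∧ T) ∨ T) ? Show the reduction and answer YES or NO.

Answer: NO — after 4 steps the term is ¬T, not yet normal

Derivation:
  start: ¬((T ∧ T) ∨ T)
  [1] ¬(T ∧ T) ∧ ¬T
  [2] (¬T ∨ ¬T) ∧ ¬T
  [3] ¬T ∧ ¬T
  [4] ¬T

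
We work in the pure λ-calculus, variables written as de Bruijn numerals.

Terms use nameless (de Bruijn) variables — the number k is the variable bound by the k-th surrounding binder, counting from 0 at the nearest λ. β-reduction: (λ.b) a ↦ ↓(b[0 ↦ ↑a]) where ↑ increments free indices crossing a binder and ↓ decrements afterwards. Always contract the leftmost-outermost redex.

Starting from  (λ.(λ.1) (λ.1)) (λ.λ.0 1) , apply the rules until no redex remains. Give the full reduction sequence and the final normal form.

  start: (λ.(λ.1) (λ.1)) (λ.λ.0 1)
  →1  (λ.λ.λ.0 1) (λ.λ.λ.0 1)
  →2  λ.λ.0 1

Answer: normal form = λ.λ.0 1  (in 2 steps)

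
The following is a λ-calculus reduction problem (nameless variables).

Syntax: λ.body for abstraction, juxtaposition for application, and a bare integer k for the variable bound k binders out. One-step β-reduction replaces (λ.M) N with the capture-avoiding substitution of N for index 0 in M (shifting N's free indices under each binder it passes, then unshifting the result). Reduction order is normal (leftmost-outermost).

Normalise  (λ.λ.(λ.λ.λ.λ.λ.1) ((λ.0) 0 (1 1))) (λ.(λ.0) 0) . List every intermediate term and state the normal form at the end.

Answer: normal form = λ.λ.λ.λ.λ.1  (in 2 steps)

Reduction:
  start: (λ.λ.(λ.λ.λ.λ.λ.1) ((λ.0) 0 (1 1))) (λ.(λ.0) 0)
  [1] λ.(λ.λ.λ.λ.λ.1) ((λ.0) 0 ((λ.(λ.0) 0) (λ.(λ.0) 0)))
  [2] λ.λ.λ.λ.λ.1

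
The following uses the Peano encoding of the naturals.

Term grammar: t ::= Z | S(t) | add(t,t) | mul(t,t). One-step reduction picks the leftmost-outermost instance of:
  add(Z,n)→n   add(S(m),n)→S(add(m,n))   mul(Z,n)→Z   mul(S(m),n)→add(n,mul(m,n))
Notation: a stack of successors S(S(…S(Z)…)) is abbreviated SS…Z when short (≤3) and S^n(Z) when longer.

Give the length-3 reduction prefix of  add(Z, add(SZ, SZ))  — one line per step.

Answer: after 3 steps: SSZ

Reduction:
  start: add(Z, add(SZ, SZ))
  →1  add(SZ, SZ)
  →2  S(add(Z, SZ))
  →3  SSZ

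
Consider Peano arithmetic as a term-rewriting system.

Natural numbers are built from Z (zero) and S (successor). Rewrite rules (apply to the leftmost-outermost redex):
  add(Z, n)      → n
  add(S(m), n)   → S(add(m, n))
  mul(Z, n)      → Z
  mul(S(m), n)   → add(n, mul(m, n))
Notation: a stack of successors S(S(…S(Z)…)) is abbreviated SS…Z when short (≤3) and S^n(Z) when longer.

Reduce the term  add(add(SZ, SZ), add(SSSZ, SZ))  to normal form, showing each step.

  start: add(add(SZ, SZ), add(SSSZ, SZ))
  →1  add(S(add(Z, SZ)), add(SSSZ, SZ))
  →2  S(add(add(Z, SZ), add(SSSZ, SZ)))
  →3  S(add(SZ, add(SSSZ, SZ)))
  →4  S(S(add(Z, add(SSSZ, SZ))))
  →5  S(S(add(SSSZ, SZ)))
  →6  S(S(S(add(SSZ, SZ))))
  →7  S(S(S(S(add(SZ, SZ)))))
  →8  S(S(S(S(S(add(Z, SZ))))))
  →9  S^6(Z)

Answer: normal form = S^6(Z)  (in 9 steps)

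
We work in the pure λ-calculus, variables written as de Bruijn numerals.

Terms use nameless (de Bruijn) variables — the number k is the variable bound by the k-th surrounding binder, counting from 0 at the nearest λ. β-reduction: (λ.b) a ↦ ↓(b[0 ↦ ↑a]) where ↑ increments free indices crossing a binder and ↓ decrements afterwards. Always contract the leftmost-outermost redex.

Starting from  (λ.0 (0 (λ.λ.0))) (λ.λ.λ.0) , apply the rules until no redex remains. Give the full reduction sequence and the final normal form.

Answer: normal form = λ.λ.0  (in 2 steps)

Derivation:
  start: (λ.0 (0 (λ.λ.0))) (λ.λ.λ.0)
  →1  (λ.λ.λ.0) ((λ.λ.λ.0) (λ.λ.0))
  →2  λ.λ.0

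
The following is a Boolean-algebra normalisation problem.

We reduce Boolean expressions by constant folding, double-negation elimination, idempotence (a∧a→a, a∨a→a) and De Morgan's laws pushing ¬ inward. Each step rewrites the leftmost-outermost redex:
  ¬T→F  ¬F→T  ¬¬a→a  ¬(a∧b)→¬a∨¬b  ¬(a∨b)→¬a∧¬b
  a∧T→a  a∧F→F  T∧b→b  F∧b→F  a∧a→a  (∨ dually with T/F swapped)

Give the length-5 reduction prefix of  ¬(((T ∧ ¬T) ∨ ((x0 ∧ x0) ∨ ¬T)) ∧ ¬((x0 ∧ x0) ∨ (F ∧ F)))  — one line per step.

Answer: after 5 steps: (¬¬T ∧ ¬((x0 ∧ x0) ∨ ¬T)) ∨ ¬¬((x0 ∧ x0) ∨ (F ∧ F))

Reduction:
  start: ¬(((T ∧ ¬T) ∨ ((x0 ∧ x0) ∨ ¬T)) ∧ ¬((x0 ∧ x0) ∨ (F ∧ F)))
  step 1: ¬((T ∧ ¬T) ∨ ((x0 ∧ x0) ∨ ¬T)) ∨ ¬¬((x0 ∧ x0) ∨ (F ∧ F))
  step 2: (¬(T ∧ ¬T) ∧ ¬((x0 ∧ x0) ∨ ¬T)) ∨ ¬¬((x0 ∧ x0) ∨ (F ∧ F))
  step 3: ((¬T ∨ ¬¬T) ∧ ¬((x0 ∧ x0) ∨ ¬T)) ∨ ¬¬((x0 ∧ x0) ∨ (F ∧ F))
  step 4: ((F ∨ ¬¬T) ∧ ¬((x0 ∧ x0) ∨ ¬T)) ∨ ¬¬((x0 ∧ x0) ∨ (F ∧ F))
  step 5: (¬¬T ∧ ¬((x0 ∧ x0) ∨ ¬T)) ∨ ¬¬((x0 ∧ x0) ∨ (F ∧ F))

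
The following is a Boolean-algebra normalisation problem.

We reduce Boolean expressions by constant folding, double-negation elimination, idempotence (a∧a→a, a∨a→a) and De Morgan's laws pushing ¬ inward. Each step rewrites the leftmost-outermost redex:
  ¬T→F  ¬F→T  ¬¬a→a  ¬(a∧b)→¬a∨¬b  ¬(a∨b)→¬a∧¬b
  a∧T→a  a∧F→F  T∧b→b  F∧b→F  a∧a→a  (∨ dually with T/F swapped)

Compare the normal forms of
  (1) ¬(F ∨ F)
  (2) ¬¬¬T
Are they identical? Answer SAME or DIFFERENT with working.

Answer: DIFFERENT — A ⇓ T, B ⇓ F

Derivation:
Term A:
  start: ¬(F ∨ F)
  step 1: ¬F ∧ ¬F
  step 2: ¬F
  step 3: T

Term B:
  start: ¬¬¬T
  step 1: ¬T
  step 2: F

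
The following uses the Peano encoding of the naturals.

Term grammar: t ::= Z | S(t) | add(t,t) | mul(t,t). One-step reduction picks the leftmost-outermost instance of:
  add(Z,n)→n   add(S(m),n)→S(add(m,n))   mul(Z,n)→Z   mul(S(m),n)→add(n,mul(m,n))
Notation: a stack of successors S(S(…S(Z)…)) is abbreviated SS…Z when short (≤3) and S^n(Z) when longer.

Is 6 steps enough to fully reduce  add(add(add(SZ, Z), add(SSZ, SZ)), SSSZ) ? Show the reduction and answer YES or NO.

  start: add(add(add(SZ, Z), add(SSZ, SZ)), SSSZ)
  [1] add(add(S(add(Z, Z)), add(SSZ, SZ)), SSSZ)
  [2] add(S(add(add(Z, Z), add(SSZ, SZ))), SSSZ)
  [3] S(add(add(add(Z, Z), add(SSZ, SZ)), SSSZ))
  [4] S(add(add(Z, add(SSZ, SZ)), SSSZ))
  [5] S(add(add(SSZ, SZ), SSSZ))
  [6] S(add(S(add(SZ, SZ)), SSSZ))

Answer: NO — after 6 steps the term is S(add(S(add(SZ, SZ)), SSSZ)), not yet normal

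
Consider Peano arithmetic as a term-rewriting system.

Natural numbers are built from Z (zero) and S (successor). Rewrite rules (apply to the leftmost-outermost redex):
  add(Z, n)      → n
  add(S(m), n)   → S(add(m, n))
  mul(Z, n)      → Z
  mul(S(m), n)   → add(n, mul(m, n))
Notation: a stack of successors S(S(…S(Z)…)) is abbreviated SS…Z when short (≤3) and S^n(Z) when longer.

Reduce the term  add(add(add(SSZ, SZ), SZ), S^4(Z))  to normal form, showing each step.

  start: add(add(add(SSZ, SZ), SZ), S^4(Z))
  →1  add(add(S(add(SZ, SZ)), SZ), S^4(Z))
  →2  add(S(add(add(SZ, SZ), SZ)), S^4(Z))
  →3  S(add(add(add(SZ, SZ), SZ), S^4(Z)))
  →4  S(add(add(S(add(Z, SZ)), SZ), S^4(Z)))
  →5  S(add(S(add(add(Z, SZ), SZ)), S^4(Z)))
  →6  S(S(add(add(add(Z, SZ), SZ), S^4(Z))))
  →7  S(S(add(add(SZ, SZ), S^4(Z))))
  →8  S(S(add(S(add(Z, SZ)), S^4(Z))))
  →9  S(S(S(add(add(Z, SZ), S^4(Z)))))
  →10  S(S(S(add(SZ, S^4(Z)))))
  →11  S(S(S(S(add(Z, S^4(Z))))))
  →12  S^8(Z)

Answer: normal form = S^8(Z)  (in 12 steps)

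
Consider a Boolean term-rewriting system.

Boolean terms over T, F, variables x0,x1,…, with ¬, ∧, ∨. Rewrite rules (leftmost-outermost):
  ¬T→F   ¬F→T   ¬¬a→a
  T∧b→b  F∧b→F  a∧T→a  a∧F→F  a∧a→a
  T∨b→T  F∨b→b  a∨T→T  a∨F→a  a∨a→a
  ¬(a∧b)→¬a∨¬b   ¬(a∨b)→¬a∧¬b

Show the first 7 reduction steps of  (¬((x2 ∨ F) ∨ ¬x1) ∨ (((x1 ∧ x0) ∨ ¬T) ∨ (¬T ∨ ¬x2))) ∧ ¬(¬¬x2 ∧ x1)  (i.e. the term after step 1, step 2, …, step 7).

Answer: after 7 steps: ((¬x2 ∧ x1) ∨ ((x1 ∧ x0) ∨ (¬T ∨ ¬x2))) ∧ ¬(¬¬x2 ∧ x1)

Reduction:
  start: (¬((x2 ∨ F) ∨ ¬x1) ∨ (((x1 ∧ x0) ∨ ¬T) ∨ (¬T ∨ ¬x2))) ∧ ¬(¬¬x2 ∧ x1)
  step 1: ((¬(x2 ∨ F) ∧ ¬¬x1) ∨ (((x1 ∧ x0) ∨ ¬T) ∨ (¬T ∨ ¬x2))) ∧ ¬(¬¬x2 ∧ x1)
  step 2: (((¬x2 ∧ ¬F) ∧ ¬¬x1) ∨ (((x1 ∧ x0) ∨ ¬T) ∨ (¬T ∨ ¬x2))) ∧ ¬(¬¬x2 ∧ x1)
  step 3: (((¬x2 ∧ T) ∧ ¬¬x1) ∨ (((x1 ∧ x0) ∨ ¬T) ∨ (¬T ∨ ¬x2))) ∧ ¬(¬¬x2 ∧ x1)
  step 4: ((¬x2 ∧ ¬¬x1) ∨ (((x1 ∧ x0) ∨ ¬T) ∨ (¬T ∨ ¬x2))) ∧ ¬(¬¬x2 ∧ x1)
  step 5: ((¬x2 ∧ x1) ∨ (((x1 ∧ x0) ∨ ¬T) ∨ (¬T ∨ ¬x2))) ∧ ¬(¬¬x2 ∧ x1)
  step 6: ((¬x2 ∧ x1) ∨ (((x1 ∧ x0) ∨ F) ∨ (¬T ∨ ¬x2))) ∧ ¬(¬¬x2 ∧ x1)
  step 7: ((¬x2 ∧ x1) ∨ ((x1 ∧ x0) ∨ (¬T ∨ ¬x2))) ∧ ¬(¬¬x2 ∧ x1)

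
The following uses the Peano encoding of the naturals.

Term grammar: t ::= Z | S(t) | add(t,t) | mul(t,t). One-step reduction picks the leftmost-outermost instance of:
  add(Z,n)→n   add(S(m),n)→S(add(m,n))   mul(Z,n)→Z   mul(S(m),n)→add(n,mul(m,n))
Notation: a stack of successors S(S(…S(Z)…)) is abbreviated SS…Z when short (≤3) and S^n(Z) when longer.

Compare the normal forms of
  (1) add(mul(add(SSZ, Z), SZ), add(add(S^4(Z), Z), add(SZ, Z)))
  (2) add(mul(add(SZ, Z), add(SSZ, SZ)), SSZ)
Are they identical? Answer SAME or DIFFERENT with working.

Term A:
  start: add(mul(add(SSZ, Z), SZ), add(add(S^4(Z), Z), add(SZ, Z)))
  →1  add(mul(S(add(SZ, Z)), SZ), add(add(S^4(Z), Z), add(SZ, Z)))
  →2  add(add(SZ, mul(add(SZ, Z), SZ)), add(add(S^4(Z), Z), add(SZ, Z)))
  →3  add(S(add(Z, mul(add(SZ, Z), SZ))), add(add(S^4(Z), Z), add(SZ, Z)))
  →4  S(add(add(Z, mul(add(SZ, Z), SZ)), add(add(S^4(Z), Z), add(SZ, Z))))
  →5  S(add(mul(add(SZ, Z), SZ), add(add(S^4(Z), Z), add(SZ, Z))))
  →6  S(add(mul(S(add(Z, Z)), SZ), add(add(S^4(Z), Z), add(SZ, Z))))
  →7  S(add(add(SZ, mul(add(Z, Z), SZ)), add(add(S^4(Z), Z), add(SZ, Z))))
  →8  S(add(S(add(Z, mul(add(Z, Z), SZ))), add(add(S^4(Z), Z), add(SZ, Z))))
  →9  S(S(add(add(Z, mul(add(Z, Z), SZ)), add(add(S^4(Z), Z), add(SZ, Z)))))
  →10  S(S(add(mul(add(Z, Z), SZ), add(add(S^4(Z), Z), add(SZ, Z)))))
  →11  S(S(add(mul(Z, SZ), add(add(S^4(Z), Z), add(SZ, Z)))))
  →12  S(S(add(Z, add(add(S^4(Z), Z), add(SZ, Z)))))
  →13  S(S(add(add(S^4(Z), Z), add(SZ, Z))))
  →14  S(S(add(S(add(SSSZ, Z)), add(SZ, Z))))
  →15  S(S(S(add(add(SSSZ, Z), add(SZ, Z)))))
  →16  S(S(S(add(S(add(SSZ, Z)), add(SZ, Z)))))
  →17  S(S(S(S(add(add(SSZ, Z), add(SZ, Z))))))
  →18  S(S(S(S(add(S(add(SZ, Z)), add(SZ, Z))))))
  →19  S(S(S(S(S(add(add(SZ, Z), add(SZ, Z)))))))
  →20  S(S(S(S(S(add(S(add(Z, Z)), add(SZ, Z)))))))
  →21  S(S(S(S(S(S(add(add(Z, Z), add(SZ, Z))))))))
  →22  S(S(S(S(S(S(add(Z, add(SZ, Z))))))))
  →23  S(S(S(S(S(S(add(SZ, Z)))))))
  →24  S(S(S(S(S(S(S(add(Z, Z))))))))
  →25  S^7(Z)

Term B:
  start: add(mul(add(SZ, Z), add(SSZ, SZ)), SSZ)
  →1  add(mul(S(add(Z, Z)), add(SSZ, SZ)), SSZ)
  →2  add(add(add(SSZ, SZ), mul(add(Z, Z), add(SSZ, SZ))), SSZ)
  →3  add(add(S(add(SZ, SZ)), mul(add(Z, Z), add(SSZ, SZ))), SSZ)
  →4  add(S(add(add(SZ, SZ), mul(add(Z, Z), add(SSZ, SZ)))), SSZ)
  →5  S(add(add(add(SZ, SZ), mul(add(Z, Z), add(SSZ, SZ))), SSZ))
  →6  S(add(add(S(add(Z, SZ)), mul(add(Z, Z), add(SSZ, SZ))), SSZ))
  →7  S(add(S(add(add(Z, SZ), mul(add(Z, Z), add(SSZ, SZ)))), SSZ))
  →8  S(S(add(add(add(Z, SZ), mul(add(Z, Z), add(SSZ, SZ))), SSZ)))
  →9  S(S(add(add(SZ, mul(add(Z, Z), add(SSZ, SZ))), SSZ)))
  →10  S(S(add(S(add(Z, mul(add(Z, Z), add(SSZ, SZ)))), SSZ)))
  →11  S(S(S(add(add(Z, mul(add(Z, Z), add(SSZ, SZ))), SSZ))))
  →12  S(S(S(add(mul(add(Z, Z), add(SSZ, SZ)), SSZ))))
  →13  S(S(S(add(mul(Z, add(SSZ, SZ)), SSZ))))
  →14  S(S(S(add(Z, SSZ))))
  →15  S^5(Z)

Answer: DIFFERENT — A ⇓ S^7(Z), B ⇓ S^5(Z)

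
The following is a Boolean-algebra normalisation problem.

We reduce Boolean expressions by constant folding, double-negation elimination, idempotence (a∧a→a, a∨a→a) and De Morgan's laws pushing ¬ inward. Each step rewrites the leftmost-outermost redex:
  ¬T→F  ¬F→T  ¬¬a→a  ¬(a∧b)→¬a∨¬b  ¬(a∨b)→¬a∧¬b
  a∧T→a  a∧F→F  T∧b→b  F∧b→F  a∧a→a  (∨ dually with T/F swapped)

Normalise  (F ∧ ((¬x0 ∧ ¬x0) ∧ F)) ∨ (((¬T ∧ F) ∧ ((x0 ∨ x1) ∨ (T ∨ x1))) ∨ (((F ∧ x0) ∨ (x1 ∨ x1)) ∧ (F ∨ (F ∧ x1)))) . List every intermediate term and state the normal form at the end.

Answer: normal form = F  (in 11 steps)

Working:
  start: (F ∧ ((¬x0 ∧ ¬x0) ∧ F)) ∨ (((¬T ∧ F) ∧ ((x0 ∨ x1) ∨ (T ∨ x1))) ∨ (((F ∧ x0) ∨ (x1 ∨ x1)) ∧ (F ∨ (F ∧ x1))))
  [1] F ∨ (((¬T ∧ F) ∧ ((x0 ∨ x1) ∨ (T ∨ x1))) ∨ (((F ∧ x0) ∨ (x1 ∨ x1)) ∧ (F ∨ (F ∧ x1))))
  [2] ((¬T ∧ F) ∧ ((x0 ∨ x1) ∨ (T ∨ x1))) ∨ (((F ∧ x0) ∨ (x1 ∨ x1)) ∧ (F ∨ (F ∧ x1)))
  [3] (F ∧ ((x0 ∨ x1) ∨ (T ∨ x1))) ∨ (((F ∧ x0) ∨ (x1 ∨ x1)) ∧ (F ∨ (F ∧ x1)))
  [4] F ∨ (((F ∧ x0) ∨ (x1 ∨ x1)) ∧ (F ∨ (F ∧ x1)))
  [5] ((F ∧ x0) ∨ (x1 ∨ x1)) ∧ (F ∨ (F ∧ x1))
  [6] (F ∨ (x1 ∨ x1)) ∧ (F ∨ (F ∧ x1))
  [7] (x1 ∨ x1) ∧ (F ∨ (F ∧ x1))
  [8] x1 ∧ (F ∨ (F ∧ x1))
  [9] x1 ∧ (F ∧ x1)
  [10] x1 ∧ F
  [11] F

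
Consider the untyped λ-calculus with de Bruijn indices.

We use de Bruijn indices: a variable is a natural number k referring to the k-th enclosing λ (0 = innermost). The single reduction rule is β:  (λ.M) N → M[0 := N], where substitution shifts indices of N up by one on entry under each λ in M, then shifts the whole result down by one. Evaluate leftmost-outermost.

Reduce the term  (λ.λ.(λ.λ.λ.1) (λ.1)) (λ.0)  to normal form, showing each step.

Answer: normal form = λ.λ.λ.1  (in 2 steps)

Reduction:
  start: (λ.λ.(λ.λ.λ.1) (λ.1)) (λ.0)
  [1] λ.(λ.λ.λ.1) (λ.1)
  [2] λ.λ.λ.1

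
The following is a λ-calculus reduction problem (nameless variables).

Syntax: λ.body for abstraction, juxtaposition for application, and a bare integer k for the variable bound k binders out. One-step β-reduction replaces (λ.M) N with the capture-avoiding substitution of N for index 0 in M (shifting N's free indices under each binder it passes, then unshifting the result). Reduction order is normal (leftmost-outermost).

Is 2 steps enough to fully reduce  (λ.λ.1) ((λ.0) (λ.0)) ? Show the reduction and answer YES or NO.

Answer: YES — reaches normal form λ.λ.0 in 2 ≤ 2 steps

Reduction:
  start: (λ.λ.1) ((λ.0) (λ.0))
  →1  λ.(λ.0) (λ.0)
  →2  λ.λ.0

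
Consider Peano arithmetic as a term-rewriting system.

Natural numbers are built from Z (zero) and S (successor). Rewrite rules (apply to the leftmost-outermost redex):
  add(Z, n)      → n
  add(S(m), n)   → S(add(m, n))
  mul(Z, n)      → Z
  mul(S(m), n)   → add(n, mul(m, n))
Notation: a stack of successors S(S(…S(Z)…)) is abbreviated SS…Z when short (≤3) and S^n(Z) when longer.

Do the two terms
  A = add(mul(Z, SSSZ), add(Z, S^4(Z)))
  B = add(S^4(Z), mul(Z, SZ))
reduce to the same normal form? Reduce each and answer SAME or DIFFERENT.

Answer: SAME — A ⇓ S^4(Z), B ⇓ S^4(Z)

Reduction:
Term A:
  start: add(mul(Z, SSSZ), add(Z, S^4(Z)))
  →1  add(Z, add(Z, S^4(Z)))
  →2  add(Z, S^4(Z))
  →3  S^4(Z)

Term B:
  start: add(S^4(Z), mul(Z, SZ))
  →1  S(add(SSSZ, mul(Z, SZ)))
  →2  S(S(add(SSZ, mul(Z, SZ))))
  →3  S(S(S(add(SZ, mul(Z, SZ)))))
  →4  S(S(S(S(add(Z, mul(Z, SZ))))))
  →5  S(S(S(S(mul(Z, SZ)))))
  →6  S^4(Z)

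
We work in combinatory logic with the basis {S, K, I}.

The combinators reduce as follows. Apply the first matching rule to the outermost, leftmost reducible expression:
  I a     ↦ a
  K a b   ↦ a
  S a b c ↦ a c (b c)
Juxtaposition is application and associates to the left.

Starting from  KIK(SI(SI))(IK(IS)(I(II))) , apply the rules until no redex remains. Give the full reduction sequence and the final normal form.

Answer: normal form = S(SIS)  (in 10 steps)

Reduction:
  start: KIK(SI(SI))(IK(IS)(I(II)))
  step 1: I(SI(SI))(IK(IS)(I(II)))
  step 2: SI(SI)(IK(IS)(I(II)))
  step 3: I(IK(IS)(I(II)))(SI(IK(IS)(I(II))))
  step 4: IK(IS)(I(II))(SI(IK(IS)(I(II))))
  step 5: K(IS)(I(II))(SI(IK(IS)(I(II))))
  step 6: IS(SI(IK(IS)(I(II))))
  step 7: S(SI(IK(IS)(I(II))))
  step 8: S(SI(K(IS)(I(II))))
  step 9: S(SI(IS))
  step 10: S(SIS)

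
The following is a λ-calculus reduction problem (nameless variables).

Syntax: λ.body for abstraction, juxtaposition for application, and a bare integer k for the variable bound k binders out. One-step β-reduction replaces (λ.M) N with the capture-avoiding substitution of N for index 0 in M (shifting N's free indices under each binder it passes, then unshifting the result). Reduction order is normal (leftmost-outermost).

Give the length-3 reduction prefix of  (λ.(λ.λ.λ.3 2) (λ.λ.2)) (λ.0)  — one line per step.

Answer: after 3 steps: λ.λ.λ.λ.λ.0

Derivation:
  start: (λ.(λ.λ.λ.3 2) (λ.λ.2)) (λ.0)
  [1] (λ.λ.λ.(λ.0) 2) (λ.λ.λ.0)
  [2] λ.λ.(λ.0) (λ.λ.λ.0)
  [3] λ.λ.λ.λ.λ.0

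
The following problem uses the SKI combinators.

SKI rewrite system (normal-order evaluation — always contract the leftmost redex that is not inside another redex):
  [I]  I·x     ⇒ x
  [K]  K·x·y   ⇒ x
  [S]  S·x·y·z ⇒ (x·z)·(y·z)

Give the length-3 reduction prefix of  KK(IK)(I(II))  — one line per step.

Answer: after 3 steps: KI

Derivation:
  start: KK(IK)(I(II))
  →1  K(I(II))
  →2  K(II)
  →3  KI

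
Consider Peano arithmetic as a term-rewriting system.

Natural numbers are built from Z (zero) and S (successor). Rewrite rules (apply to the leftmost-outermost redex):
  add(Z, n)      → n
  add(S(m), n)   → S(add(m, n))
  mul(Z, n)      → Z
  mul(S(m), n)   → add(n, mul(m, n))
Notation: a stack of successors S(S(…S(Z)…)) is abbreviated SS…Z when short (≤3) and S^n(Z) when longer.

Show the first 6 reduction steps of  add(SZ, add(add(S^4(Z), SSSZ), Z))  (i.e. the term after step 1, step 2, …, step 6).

  start: add(SZ, add(add(S^4(Z), SSSZ), Z))
  [1] S(add(Z, add(add(S^4(Z), SSSZ), Z)))
  [2] S(add(add(S^4(Z), SSSZ), Z))
  [3] S(add(S(add(SSSZ, SSSZ)), Z))
  [4] S(S(add(add(SSSZ, SSSZ), Z)))
  [5] S(S(add(S(add(SSZ, SSSZ)), Z)))
  [6] S(S(S(add(add(SSZ, SSSZ), Z))))

Answer: after 6 steps: S(S(S(add(add(SSZ, SSSZ), Z))))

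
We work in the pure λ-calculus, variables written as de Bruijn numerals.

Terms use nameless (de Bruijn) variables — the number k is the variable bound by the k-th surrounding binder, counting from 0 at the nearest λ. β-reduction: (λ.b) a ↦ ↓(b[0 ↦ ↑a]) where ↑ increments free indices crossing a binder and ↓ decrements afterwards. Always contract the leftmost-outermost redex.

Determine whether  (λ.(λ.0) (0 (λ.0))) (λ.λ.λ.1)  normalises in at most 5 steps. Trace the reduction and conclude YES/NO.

  start: (λ.(λ.0) (0 (λ.0))) (λ.λ.λ.1)
  →1  (λ.0) ((λ.λ.λ.1) (λ.0))
  →2  (λ.λ.λ.1) (λ.0)
  →3  λ.λ.1

Answer: YES — reaches normal form λ.λ.1 in 3 ≤ 5 steps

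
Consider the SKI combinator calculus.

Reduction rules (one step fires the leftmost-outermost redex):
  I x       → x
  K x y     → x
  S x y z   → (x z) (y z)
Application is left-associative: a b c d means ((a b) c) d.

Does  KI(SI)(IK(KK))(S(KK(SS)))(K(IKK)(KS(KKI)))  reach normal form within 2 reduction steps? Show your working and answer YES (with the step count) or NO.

Answer: NO — after 2 steps the term is IK(KK)(S(KK(SS)))(K(IKK)(KS(KKI))), not yet normal

Reduction:
  start: KI(SI)(IK(KK))(S(KK(SS)))(K(IKK)(KS(KKI)))
  →1  I(IK(KK))(S(KK(SS)))(K(IKK)(KS(KKI)))
  →2  IK(KK)(S(KK(SS)))(K(IKK)(KS(KKI)))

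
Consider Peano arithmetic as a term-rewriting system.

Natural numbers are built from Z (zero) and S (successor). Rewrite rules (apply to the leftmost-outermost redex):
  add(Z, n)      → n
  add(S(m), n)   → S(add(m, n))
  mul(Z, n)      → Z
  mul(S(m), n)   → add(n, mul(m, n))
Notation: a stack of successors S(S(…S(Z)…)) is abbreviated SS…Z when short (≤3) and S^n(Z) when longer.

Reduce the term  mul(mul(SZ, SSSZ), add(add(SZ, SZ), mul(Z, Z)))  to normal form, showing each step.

Answer: normal form = S^6(Z)  (in 37 steps)

Working:
  start: mul(mul(SZ, SSSZ), add(add(SZ, SZ), mul(Z, Z)))
  step 1: mul(add(SSSZ, mul(Z, SSSZ)), add(add(SZ, SZ), mul(Z, Z)))
  step 2: mul(S(add(SSZ, mul(Z, SSSZ))), add(add(SZ, SZ), mul(Z, Z)))
  step 3: add(add(add(SZ, SZ), mul(Z, Z)), mul(add(SSZ, mul(Z, SSSZ)), add(add(SZ, SZ), mul(Z, Z))))
  step 4: add(add(S(add(Z, SZ)), mul(Z, Z)), mul(add(SSZ, mul(Z, SSSZ)), add(add(SZ, SZ), mul(Z, Z))))
  step 5: add(S(add(add(Z, SZ), mul(Z, Z))), mul(add(SSZ, mul(Z, SSSZ)), add(add(SZ, SZ), mul(Z, Z))))
  step 6: S(add(add(add(Z, SZ), mul(Z, Z)), mul(add(SSZ, mul(Z, SSSZ)), add(add(SZ, SZ), mul(Z, Z)))))
  step 7: S(add(add(SZ, mul(Z, Z)), mul(add(SSZ, mul(Z, SSSZ)), add(add(SZ, SZ), mul(Z, Z)))))
  step 8: S(add(S(add(Z, mul(Z, Z))), mul(add(SSZ, mul(Z, SSSZ)), add(add(SZ, SZ), mul(Z, Z)))))
  step 9: S(S(add(add(Z, mul(Z, Z)), mul(add(SSZ, mul(Z, SSSZ)), add(add(SZ, SZ), mul(Z, Z))))))
  step 10: S(S(add(mul(Z, Z), mul(add(SSZ, mul(Z, SSSZ)), add(add(SZ, SZ), mul(Z, Z))))))
  step 11: S(S(add(Z, mul(add(SSZ, mul(Z, SSSZ)), add(add(SZ, SZ), mul(Z, Z))))))
  step 12: S(S(mul(add(SSZ, mul(Z, SSSZ)), add(add(SZ, SZ), mul(Z, Z)))))
  step 13: S(S(mul(S(add(SZ, mul(Z, SSSZ))), add(add(SZ, SZ), mul(Z, Z)))))
  step 14: S(S(add(add(add(SZ, SZ), mul(Z, Z)), mul(add(SZ, mul(Z, SSSZ)), add(add(SZ, SZ), mul(Z, Z))))))
  step 15: S(S(add(add(S(add(Z, SZ)), mul(Z, Z)), mul(add(SZ, mul(Z, SSSZ)), add(add(SZ, SZ), mul(Z, Z))))))
  step 16: S(S(add(S(add(add(Z, SZ), mul(Z, Z))), mul(add(SZ, mul(Z, SSSZ)), add(add(SZ, SZ), mul(Z, Z))))))
  step 17: S(S(S(add(add(add(Z, SZ), mul(Z, Z)), mul(add(SZ, mul(Z, SSSZ)), add(add(SZ, SZ), mul(Z, Z)))))))
  step 18: S(S(S(add(add(SZ, mul(Z, Z)), mul(add(SZ, mul(Z, SSSZ)), add(add(SZ, SZ), mul(Z, Z)))))))
  step 19: S(S(S(add(S(add(Z, mul(Z, Z))), mul(add(SZ, mul(Z, SSSZ)), add(add(SZ, SZ), mul(Z, Z)))))))
  step 20: S(S(S(S(add(add(Z, mul(Z, Z)), mul(add(SZ, mul(Z, SSSZ)), add(add(SZ, SZ), mul(Z, Z))))))))
  step 21: S(S(S(S(add(mul(Z, Z), mul(add(SZ, mul(Z, SSSZ)), add(add(SZ, SZ), mul(Z, Z))))))))
  step 22: S(S(S(S(add(Z, mul(add(SZ, mul(Z, SSSZ)), add(add(SZ, SZ), mul(Z, Z))))))))
  step 23: S(S(S(S(mul(add(SZ, mul(Z, SSSZ)), add(add(SZ, SZ), mul(Z, Z)))))))
  step 24: S(S(S(S(mul(S(add(Z, mul(Z, SSSZ))), add(add(SZ, SZ), mul(Z, Z)))))))
  step 25: S(S(S(S(add(add(add(SZ, SZ), mul(Z, Z)), mul(add(Z, mul(Z, SSSZ)), add(add(SZ, SZ), mul(Z, Z))))))))
  step 26: S(S(S(S(add(add(S(add(Z, SZ)), mul(Z, Z)), mul(add(Z, mul(Z, SSSZ)), add(add(SZ, SZ), mul(Z, Z))))))))
  step 27: S(S(S(S(add(S(add(add(Z, SZ), mul(Z, Z))), mul(add(Z, mul(Z, SSSZ)), add(add(SZ, SZ), mul(Z, Z))))))))
  step 28: S(S(S(S(S(add(add(add(Z, SZ), mul(Z, Z)), mul(add(Z, mul(Z, SSSZ)), add(add(SZ, SZ), mul(Z, Z)))))))))
  step 29: S(S(S(S(S(add(add(SZ, mul(Z, Z)), mul(add(Z, mul(Z, SSSZ)), add(add(SZ, SZ), mul(Z, Z)))))))))
  step 30: S(S(S(S(S(add(S(add(Z, mul(Z, Z))), mul(add(Z, mul(Z, SSSZ)), add(add(SZ, SZ), mul(Z, Z)))))))))
  step 31: S(S(S(S(S(S(add(add(Z, mul(Z, Z)), mul(add(Z, mul(Z, SSSZ)), add(add(SZ, SZ), mul(Z, Z))))))))))
  step 32: S(S(S(S(S(S(add(mul(Z, Z), mul(add(Z, mul(Z, SSSZ)), add(add(SZ, SZ), mul(Z, Z))))))))))
  step 33: S(S(S(S(S(S(add(Z, mul(add(Z, mul(Z, SSSZ)), add(add(SZ, SZ), mul(Z, Z))))))))))
  step 34: S(S(S(S(S(S(mul(add(Z, mul(Z, SSSZ)), add(add(SZ, SZ), mul(Z, Z)))))))))
  step 35: S(S(S(S(S(S(mul(mul(Z, SSSZ), add(add(SZ, SZ), mul(Z, Z)))))))))
  step 36: S(S(S(S(S(S(mul(Z, add(add(SZ, SZ), mul(Z, Z)))))))))
  step 37: S^6(Z)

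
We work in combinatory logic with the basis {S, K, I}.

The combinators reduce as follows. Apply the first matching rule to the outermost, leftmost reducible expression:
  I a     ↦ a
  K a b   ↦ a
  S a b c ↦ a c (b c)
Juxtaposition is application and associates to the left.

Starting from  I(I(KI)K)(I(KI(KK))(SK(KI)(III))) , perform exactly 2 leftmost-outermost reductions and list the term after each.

Answer: after 2 steps: KIK(I(KI(KK))(SK(KI)(III)))

Working:
  start: I(I(KI)K)(I(KI(KK))(SK(KI)(III)))
  step 1: I(KI)K(I(KI(KK))(SK(KI)(III)))
  step 2: KIK(I(KI(KK))(SK(KI)(III)))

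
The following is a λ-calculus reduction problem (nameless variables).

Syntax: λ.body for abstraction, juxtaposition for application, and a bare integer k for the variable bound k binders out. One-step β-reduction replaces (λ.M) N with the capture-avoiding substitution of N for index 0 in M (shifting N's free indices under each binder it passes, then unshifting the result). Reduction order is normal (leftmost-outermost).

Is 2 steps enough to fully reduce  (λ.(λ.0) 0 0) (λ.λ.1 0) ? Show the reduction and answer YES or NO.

  start: (λ.(λ.0) 0 0) (λ.λ.1 0)
  [1] (λ.0) (λ.λ.1 0) (λ.λ.1 0)
  [2] (λ.λ.1 0) (λ.λ.1 0)

Answer: NO — after 2 steps the term is (λ.λ.1 0) (λ.λ.1 0), not yet normal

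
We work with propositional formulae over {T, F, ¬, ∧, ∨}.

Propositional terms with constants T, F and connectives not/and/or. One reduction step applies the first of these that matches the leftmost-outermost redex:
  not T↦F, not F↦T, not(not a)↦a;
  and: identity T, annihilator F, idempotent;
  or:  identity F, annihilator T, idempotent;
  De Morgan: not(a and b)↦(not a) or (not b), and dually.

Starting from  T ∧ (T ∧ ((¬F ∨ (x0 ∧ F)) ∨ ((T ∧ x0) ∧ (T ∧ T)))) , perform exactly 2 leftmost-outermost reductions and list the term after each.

  start: T ∧ (T ∧ ((¬F ∨ (x0 ∧ F)) ∨ ((T ∧ x0) ∧ (T ∧ T))))
  step 1: T ∧ ((¬F ∨ (x0 ∧ F)) ∨ ((T ∧ x0) ∧ (T ∧ T)))
  step 2: (¬F ∨ (x0 ∧ F)) ∨ ((T ∧ x0) ∧ (T ∧ T))

Answer: after 2 steps: (¬F ∨ (x0 ∧ F)) ∨ ((T ∧ x0) ∧ (T ∧ T))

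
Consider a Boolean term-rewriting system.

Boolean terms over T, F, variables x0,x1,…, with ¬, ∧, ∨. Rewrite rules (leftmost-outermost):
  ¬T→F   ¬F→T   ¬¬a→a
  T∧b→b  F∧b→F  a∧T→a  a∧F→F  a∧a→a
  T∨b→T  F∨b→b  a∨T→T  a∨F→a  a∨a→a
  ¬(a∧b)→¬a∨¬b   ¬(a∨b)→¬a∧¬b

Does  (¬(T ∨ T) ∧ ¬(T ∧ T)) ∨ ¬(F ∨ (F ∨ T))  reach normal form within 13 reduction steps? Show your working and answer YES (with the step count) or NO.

  start: (¬(T ∨ T) ∧ ¬(T ∧ T)) ∨ ¬(F ∨ (F ∨ T))
  [1] ((¬T ∧ ¬T) ∧ ¬(T ∧ T)) ∨ ¬(F ∨ (F ∨ T))
  [2] (¬T ∧ ¬(T ∧ T)) ∨ ¬(F ∨ (F ∨ T))
  [3] (F ∧ ¬(T ∧ T)) ∨ ¬(F ∨ (F ∨ T))
  [4] F ∨ ¬(F ∨ (F ∨ T))
  [5] ¬(F ∨ (F ∨ T))
  [6] ¬F ∧ ¬(F ∨ T)
  [7] T ∧ ¬(F ∨ T)
  [8] ¬(F ∨ T)
  [9] ¬F ∧ ¬T
  [10] T ∧ ¬T
  [11] ¬T
  [12] F

Answer: YES — reaches normal form F in 12 ≤ 13 steps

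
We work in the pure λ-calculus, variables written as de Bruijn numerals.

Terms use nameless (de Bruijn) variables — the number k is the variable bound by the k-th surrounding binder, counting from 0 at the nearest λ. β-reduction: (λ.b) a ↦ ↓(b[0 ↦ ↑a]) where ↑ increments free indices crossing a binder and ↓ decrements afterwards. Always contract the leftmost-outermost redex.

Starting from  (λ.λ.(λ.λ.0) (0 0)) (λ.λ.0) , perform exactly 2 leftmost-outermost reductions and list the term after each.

Answer: after 2 steps: λ.λ.0

Derivation:
  start: (λ.λ.(λ.λ.0) (0 0)) (λ.λ.0)
  →1  λ.(λ.λ.0) (0 0)
  →2  λ.λ.0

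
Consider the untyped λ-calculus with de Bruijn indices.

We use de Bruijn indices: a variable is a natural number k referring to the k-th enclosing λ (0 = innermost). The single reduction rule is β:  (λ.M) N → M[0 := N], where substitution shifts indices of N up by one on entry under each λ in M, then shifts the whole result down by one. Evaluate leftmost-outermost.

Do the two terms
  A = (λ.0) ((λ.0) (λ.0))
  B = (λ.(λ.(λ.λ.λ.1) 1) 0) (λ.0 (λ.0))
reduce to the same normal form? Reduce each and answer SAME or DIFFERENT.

Term A:
  start: (λ.0) ((λ.0) (λ.0))
  step 1: (λ.0) (λ.0)
  step 2: λ.0

Term B:
  start: (λ.(λ.(λ.λ.λ.1) 1) 0) (λ.0 (λ.0))
  step 1: (λ.(λ.λ.λ.1) (λ.0 (λ.0))) (λ.0 (λ.0))
  step 2: (λ.λ.λ.1) (λ.0 (λ.0))
  step 3: λ.λ.1

Answer: DIFFERENT — A ⇓ λ.0, B ⇓ λ.λ.1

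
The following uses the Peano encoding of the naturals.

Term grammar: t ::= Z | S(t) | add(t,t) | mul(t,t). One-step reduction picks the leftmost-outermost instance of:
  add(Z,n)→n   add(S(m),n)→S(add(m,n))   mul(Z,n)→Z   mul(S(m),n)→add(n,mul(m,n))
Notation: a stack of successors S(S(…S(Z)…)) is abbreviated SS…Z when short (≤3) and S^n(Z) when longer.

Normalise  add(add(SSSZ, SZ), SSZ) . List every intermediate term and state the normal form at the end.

Answer: normal form = S^6(Z)  (in 9 steps)

Derivation:
  start: add(add(SSSZ, SZ), SSZ)
  →1  add(S(add(SSZ, SZ)), SSZ)
  →2  S(add(add(SSZ, SZ), SSZ))
  →3  S(add(S(add(SZ, SZ)), SSZ))
  →4  S(S(add(add(SZ, SZ), SSZ)))
  →5  S(S(add(S(add(Z, SZ)), SSZ)))
  →6  S(S(S(add(add(Z, SZ), SSZ))))
  →7  S(S(S(add(SZ, SSZ))))
  →8  S(S(S(S(add(Z, SSZ)))))
  →9  S^6(Z)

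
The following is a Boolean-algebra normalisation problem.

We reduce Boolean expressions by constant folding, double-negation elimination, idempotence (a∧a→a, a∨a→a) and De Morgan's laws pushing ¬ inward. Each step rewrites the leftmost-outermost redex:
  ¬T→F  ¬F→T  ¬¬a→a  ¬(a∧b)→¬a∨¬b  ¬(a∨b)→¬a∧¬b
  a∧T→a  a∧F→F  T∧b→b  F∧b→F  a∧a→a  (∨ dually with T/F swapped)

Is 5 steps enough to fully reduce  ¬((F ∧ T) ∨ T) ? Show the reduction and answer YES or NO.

Answer: NO — after 5 steps the term is ¬T, not yet normal

Working:
  start: ¬((F ∧ T) ∨ T)
  →1  ¬(F ∧ T) ∧ ¬T
  →2  (¬F ∨ ¬T) ∧ ¬T
  →3  (T ∨ ¬T) ∧ ¬T
  →4  T ∧ ¬T
  →5  ¬T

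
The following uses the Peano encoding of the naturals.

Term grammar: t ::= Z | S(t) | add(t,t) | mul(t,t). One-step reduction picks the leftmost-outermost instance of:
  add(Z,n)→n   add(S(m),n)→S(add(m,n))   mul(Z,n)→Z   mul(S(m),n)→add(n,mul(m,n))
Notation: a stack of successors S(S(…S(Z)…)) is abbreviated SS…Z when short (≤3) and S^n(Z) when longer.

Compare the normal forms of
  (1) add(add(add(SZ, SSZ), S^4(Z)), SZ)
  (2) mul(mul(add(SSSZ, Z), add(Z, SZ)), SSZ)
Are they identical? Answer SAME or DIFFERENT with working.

Answer: DIFFERENT — A ⇓ S^8(Z), B ⇓ S^6(Z)

Working:
Term A:
  start: add(add(add(SZ, SSZ), S^4(Z)), SZ)
  →1  add(add(S(add(Z, SSZ)), S^4(Z)), SZ)
  →2  add(S(add(add(Z, SSZ), S^4(Z))), SZ)
  →3  S(add(add(add(Z, SSZ), S^4(Z)), SZ))
  →4  S(add(add(SSZ, S^4(Z)), SZ))
  →5  S(add(S(add(SZ, S^4(Z))), SZ))
  →6  S(S(add(add(SZ, S^4(Z)), SZ)))
  →7  S(S(add(S(add(Z, S^4(Z))), SZ)))
  →8  S(S(S(add(add(Z, S^4(Z)), SZ))))
  →9  S(S(S(add(S^4(Z), SZ))))
  →10  S(S(S(S(add(SSSZ, SZ)))))
  →11  S(S(S(S(S(add(SSZ, SZ))))))
  →12  S(S(S(S(S(S(add(SZ, SZ)))))))
  →13  S(S(S(S(S(S(S(add(Z, SZ))))))))
  →14  S^8(Z)

Term B:
  start: mul(mul(add(SSSZ, Z), add(Z, SZ)), SSZ)
  →1  mul(mul(S(add(SSZ, Z)), add(Z, SZ)), SSZ)
  →2  mul(add(add(Z, SZ), mul(add(SSZ, Z), add(Z, SZ))), SSZ)
  →3  mul(add(SZ, mul(add(SSZ, Z), add(Z, SZ))), SSZ)
  →4  mul(S(add(Z, mul(add(SSZ, Z), add(Z, SZ)))), SSZ)
  →5  add(SSZ, mul(add(Z, mul(add(SSZ, Z), add(Z, SZ))), SSZ))
  →6  S(add(SZ, mul(add(Z, mul(add(SSZ, Z), add(Z, SZ))), SSZ)))
  →7  S(S(add(Z, mul(add(Z, mul(add(SSZ, Z), add(Z, SZ))), SSZ))))
  →8  S(S(mul(add(Z, mul(add(SSZ, Z), add(Z, SZ))), SSZ)))
  →9  S(S(mul(mul(add(SSZ, Z), add(Z, SZ)), SSZ)))
  →10  S(S(mul(mul(S(add(SZ, Z)), add(Z, SZ)), SSZ)))
  →11  S(S(mul(add(add(Z, SZ), mul(add(SZ, Z), add(Z, SZ))), SSZ)))
  →12  S(S(mul(add(SZ, mul(add(SZ, Z), add(Z, SZ))), SSZ)))
  →13  S(S(mul(S(add(Z, mul(add(SZ, Z), add(Z, SZ)))), SSZ)))
  →14  S(S(add(SSZ, mul(add(Z, mul(add(SZ, Z), add(Z, SZ))), SSZ))))
  →15  S(S(S(add(SZ, mul(add(Z, mul(add(SZ, Z), add(Z, SZ))), SSZ)))))
  →16  S(S(S(S(add(Z, mul(add(Z, mul(add(SZ, Z), add(Z, SZ))), SSZ))))))
  →17  S(S(S(S(mul(add(Z, mul(add(SZ, Z), add(Z, SZ))), SSZ)))))
  →18  S(S(S(S(mul(mul(add(SZ, Z), add(Z, SZ)), SSZ)))))
  →19  S(S(S(S(mul(mul(S(add(Z, Z)), add(Z, SZ)), SSZ)))))
  →20  S(S(S(S(mul(add(add(Z, SZ), mul(add(Z, Z), add(Z, SZ))), SSZ)))))
  →21  S(S(S(S(mul(add(SZ, mul(add(Z, Z), add(Z, SZ))), SSZ)))))
  →22  S(S(S(S(mul(S(add(Z, mul(add(Z, Z), add(Z, SZ)))), SSZ)))))
  →23  S(S(S(S(add(SSZ, mul(add(Z, mul(add(Z, Z), add(Z, SZ))), SSZ))))))
  →24  S(S(S(S(S(add(SZ, mul(add(Z, mul(add(Z, Z), add(Z, SZ))), SSZ)))))))
  →25  S(S(S(S(S(S(add(Z, mul(add(Z, mul(add(Z, Z), add(Z, SZ))), SSZ))))))))
  →26  S(S(S(S(S(S(mul(add(Z, mul(add(Z, Z), add(Z, SZ))), SSZ)))))))
  →27  S(S(S(S(S(S(mul(mul(add(Z, Z), add(Z, SZ)), SSZ)))))))
  →28  S(S(S(S(S(S(mul(mul(Z, add(Z, SZ)), SSZ)))))))
  →29  S(S(S(S(S(S(mul(Z, SSZ)))))))
  →30  S^6(Z)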